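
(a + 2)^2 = a^2 + 4*a + 4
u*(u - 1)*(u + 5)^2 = u^4 + 9*u^3 + 15*u^2 - 25*u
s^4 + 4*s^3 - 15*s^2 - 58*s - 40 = (s - 4)*(s + 1)*(s + 2)*(s + 5)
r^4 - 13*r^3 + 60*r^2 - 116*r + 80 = (r - 5)*(r - 4)*(r - 2)^2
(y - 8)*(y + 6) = y^2 - 2*y - 48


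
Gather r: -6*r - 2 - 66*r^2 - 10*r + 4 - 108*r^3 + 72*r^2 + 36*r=-108*r^3 + 6*r^2 + 20*r + 2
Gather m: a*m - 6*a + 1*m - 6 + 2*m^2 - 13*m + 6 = -6*a + 2*m^2 + m*(a - 12)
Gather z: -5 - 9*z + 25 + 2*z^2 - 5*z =2*z^2 - 14*z + 20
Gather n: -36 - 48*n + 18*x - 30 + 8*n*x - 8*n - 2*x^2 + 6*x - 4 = n*(8*x - 56) - 2*x^2 + 24*x - 70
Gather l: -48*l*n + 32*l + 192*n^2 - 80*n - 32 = l*(32 - 48*n) + 192*n^2 - 80*n - 32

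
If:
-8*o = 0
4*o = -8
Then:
No Solution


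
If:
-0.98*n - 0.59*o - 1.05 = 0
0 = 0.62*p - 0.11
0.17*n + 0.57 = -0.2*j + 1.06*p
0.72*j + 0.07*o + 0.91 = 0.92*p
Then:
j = -1.03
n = -1.03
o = -0.06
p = 0.18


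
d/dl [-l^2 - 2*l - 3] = -2*l - 2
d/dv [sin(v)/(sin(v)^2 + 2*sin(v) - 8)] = (cos(v)^2 - 9)*cos(v)/((sin(v) - 2)^2*(sin(v) + 4)^2)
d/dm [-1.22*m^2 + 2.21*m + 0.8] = 2.21 - 2.44*m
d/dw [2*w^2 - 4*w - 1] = 4*w - 4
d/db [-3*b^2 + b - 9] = 1 - 6*b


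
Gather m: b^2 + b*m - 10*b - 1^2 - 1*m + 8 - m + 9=b^2 - 10*b + m*(b - 2) + 16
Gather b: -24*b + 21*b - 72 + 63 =-3*b - 9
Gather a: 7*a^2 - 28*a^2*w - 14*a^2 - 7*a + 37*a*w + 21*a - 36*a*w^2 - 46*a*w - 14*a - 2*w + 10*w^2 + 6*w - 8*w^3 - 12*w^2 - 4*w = a^2*(-28*w - 7) + a*(-36*w^2 - 9*w) - 8*w^3 - 2*w^2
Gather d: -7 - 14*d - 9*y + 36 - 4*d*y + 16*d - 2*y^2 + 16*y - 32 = d*(2 - 4*y) - 2*y^2 + 7*y - 3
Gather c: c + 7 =c + 7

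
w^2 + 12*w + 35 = (w + 5)*(w + 7)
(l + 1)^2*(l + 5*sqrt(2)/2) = l^3 + 2*l^2 + 5*sqrt(2)*l^2/2 + l + 5*sqrt(2)*l + 5*sqrt(2)/2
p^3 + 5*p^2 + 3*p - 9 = (p - 1)*(p + 3)^2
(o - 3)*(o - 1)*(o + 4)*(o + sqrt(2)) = o^4 + sqrt(2)*o^3 - 13*o^2 - 13*sqrt(2)*o + 12*o + 12*sqrt(2)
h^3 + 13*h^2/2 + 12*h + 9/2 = (h + 1/2)*(h + 3)^2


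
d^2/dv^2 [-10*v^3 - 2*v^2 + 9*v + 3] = -60*v - 4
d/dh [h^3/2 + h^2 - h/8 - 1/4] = 3*h^2/2 + 2*h - 1/8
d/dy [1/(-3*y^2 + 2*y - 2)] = 2*(3*y - 1)/(3*y^2 - 2*y + 2)^2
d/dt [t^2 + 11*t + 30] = 2*t + 11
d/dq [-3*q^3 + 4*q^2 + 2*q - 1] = -9*q^2 + 8*q + 2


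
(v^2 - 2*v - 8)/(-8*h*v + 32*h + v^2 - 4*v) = (v + 2)/(-8*h + v)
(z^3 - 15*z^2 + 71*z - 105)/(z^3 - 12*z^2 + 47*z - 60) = (z - 7)/(z - 4)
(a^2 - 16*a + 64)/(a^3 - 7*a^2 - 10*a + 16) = (a - 8)/(a^2 + a - 2)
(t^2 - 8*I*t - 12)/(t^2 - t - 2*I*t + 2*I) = (t - 6*I)/(t - 1)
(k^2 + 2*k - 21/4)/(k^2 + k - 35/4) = (2*k - 3)/(2*k - 5)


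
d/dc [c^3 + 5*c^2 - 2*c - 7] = 3*c^2 + 10*c - 2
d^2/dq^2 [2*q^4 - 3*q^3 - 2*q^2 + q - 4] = 24*q^2 - 18*q - 4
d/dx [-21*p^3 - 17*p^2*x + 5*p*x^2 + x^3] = -17*p^2 + 10*p*x + 3*x^2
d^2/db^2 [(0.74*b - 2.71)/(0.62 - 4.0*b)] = 83.0496/(4.0*b - 0.62)^3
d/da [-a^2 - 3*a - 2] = -2*a - 3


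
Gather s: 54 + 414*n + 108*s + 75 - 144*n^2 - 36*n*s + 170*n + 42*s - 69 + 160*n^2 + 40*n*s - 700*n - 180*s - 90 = 16*n^2 - 116*n + s*(4*n - 30) - 30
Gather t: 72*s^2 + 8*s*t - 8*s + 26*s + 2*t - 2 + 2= 72*s^2 + 18*s + t*(8*s + 2)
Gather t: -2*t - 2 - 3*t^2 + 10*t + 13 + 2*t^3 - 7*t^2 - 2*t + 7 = 2*t^3 - 10*t^2 + 6*t + 18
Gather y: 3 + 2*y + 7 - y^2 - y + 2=-y^2 + y + 12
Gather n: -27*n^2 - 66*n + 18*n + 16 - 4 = -27*n^2 - 48*n + 12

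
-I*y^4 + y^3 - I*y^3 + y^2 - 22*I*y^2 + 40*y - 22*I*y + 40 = (y - 5*I)*(y + 2*I)*(y + 4*I)*(-I*y - I)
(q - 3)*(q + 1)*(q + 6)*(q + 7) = q^4 + 11*q^3 + 13*q^2 - 123*q - 126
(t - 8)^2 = t^2 - 16*t + 64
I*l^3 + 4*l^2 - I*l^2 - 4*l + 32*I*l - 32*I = (l - 8*I)*(l + 4*I)*(I*l - I)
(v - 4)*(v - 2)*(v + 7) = v^3 + v^2 - 34*v + 56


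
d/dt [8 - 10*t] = -10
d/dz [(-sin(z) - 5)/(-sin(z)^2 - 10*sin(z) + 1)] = (-10*sin(z) + cos(z)^2 - 52)*cos(z)/(10*sin(z) - cos(z)^2)^2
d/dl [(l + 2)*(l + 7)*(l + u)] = 3*l^2 + 2*l*u + 18*l + 9*u + 14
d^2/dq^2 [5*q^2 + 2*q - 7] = 10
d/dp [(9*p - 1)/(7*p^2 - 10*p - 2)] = 7*(-9*p^2 + 2*p - 4)/(49*p^4 - 140*p^3 + 72*p^2 + 40*p + 4)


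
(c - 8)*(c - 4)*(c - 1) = c^3 - 13*c^2 + 44*c - 32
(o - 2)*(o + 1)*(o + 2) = o^3 + o^2 - 4*o - 4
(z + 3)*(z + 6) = z^2 + 9*z + 18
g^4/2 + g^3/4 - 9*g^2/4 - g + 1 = (g/2 + 1)*(g - 2)*(g - 1/2)*(g + 1)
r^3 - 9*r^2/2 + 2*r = r*(r - 4)*(r - 1/2)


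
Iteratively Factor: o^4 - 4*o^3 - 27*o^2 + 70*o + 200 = (o + 4)*(o^3 - 8*o^2 + 5*o + 50) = (o + 2)*(o + 4)*(o^2 - 10*o + 25) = (o - 5)*(o + 2)*(o + 4)*(o - 5)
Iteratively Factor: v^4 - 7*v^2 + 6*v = (v + 3)*(v^3 - 3*v^2 + 2*v) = (v - 2)*(v + 3)*(v^2 - v) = v*(v - 2)*(v + 3)*(v - 1)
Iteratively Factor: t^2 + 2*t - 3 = (t - 1)*(t + 3)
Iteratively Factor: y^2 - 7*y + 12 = (y - 4)*(y - 3)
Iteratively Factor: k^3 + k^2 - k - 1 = (k + 1)*(k^2 - 1) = (k - 1)*(k + 1)*(k + 1)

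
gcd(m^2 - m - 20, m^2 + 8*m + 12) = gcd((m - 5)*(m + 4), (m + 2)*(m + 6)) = 1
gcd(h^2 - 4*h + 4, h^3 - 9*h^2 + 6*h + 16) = h - 2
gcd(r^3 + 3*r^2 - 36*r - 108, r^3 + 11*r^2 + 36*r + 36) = r^2 + 9*r + 18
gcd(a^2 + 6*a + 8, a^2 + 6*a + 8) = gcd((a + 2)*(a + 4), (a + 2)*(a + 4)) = a^2 + 6*a + 8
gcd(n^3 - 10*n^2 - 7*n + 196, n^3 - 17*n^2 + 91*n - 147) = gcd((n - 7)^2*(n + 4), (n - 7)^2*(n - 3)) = n^2 - 14*n + 49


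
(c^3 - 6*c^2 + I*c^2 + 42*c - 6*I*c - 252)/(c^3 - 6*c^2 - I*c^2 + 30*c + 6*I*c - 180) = (c + 7*I)/(c + 5*I)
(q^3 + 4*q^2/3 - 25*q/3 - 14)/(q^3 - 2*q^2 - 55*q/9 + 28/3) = 3*(q + 2)/(3*q - 4)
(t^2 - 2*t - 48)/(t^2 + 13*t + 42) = (t - 8)/(t + 7)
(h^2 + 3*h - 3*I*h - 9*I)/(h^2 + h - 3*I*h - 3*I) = (h + 3)/(h + 1)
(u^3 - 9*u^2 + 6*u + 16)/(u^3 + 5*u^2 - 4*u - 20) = (u^2 - 7*u - 8)/(u^2 + 7*u + 10)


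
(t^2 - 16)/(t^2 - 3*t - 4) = (t + 4)/(t + 1)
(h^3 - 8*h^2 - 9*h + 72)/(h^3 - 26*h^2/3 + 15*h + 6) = 3*(h^2 - 5*h - 24)/(3*h^2 - 17*h - 6)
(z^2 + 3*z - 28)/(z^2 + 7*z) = (z - 4)/z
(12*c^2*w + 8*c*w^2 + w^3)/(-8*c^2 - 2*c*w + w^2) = w*(6*c + w)/(-4*c + w)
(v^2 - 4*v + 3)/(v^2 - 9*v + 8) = (v - 3)/(v - 8)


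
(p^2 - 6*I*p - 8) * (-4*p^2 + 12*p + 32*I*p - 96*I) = -4*p^4 + 12*p^3 + 56*I*p^3 + 224*p^2 - 168*I*p^2 - 672*p - 256*I*p + 768*I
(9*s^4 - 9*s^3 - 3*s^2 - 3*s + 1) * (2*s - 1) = 18*s^5 - 27*s^4 + 3*s^3 - 3*s^2 + 5*s - 1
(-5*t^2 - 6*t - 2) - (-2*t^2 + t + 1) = -3*t^2 - 7*t - 3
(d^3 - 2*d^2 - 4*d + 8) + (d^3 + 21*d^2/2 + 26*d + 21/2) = 2*d^3 + 17*d^2/2 + 22*d + 37/2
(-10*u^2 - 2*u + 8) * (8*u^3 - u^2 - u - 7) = -80*u^5 - 6*u^4 + 76*u^3 + 64*u^2 + 6*u - 56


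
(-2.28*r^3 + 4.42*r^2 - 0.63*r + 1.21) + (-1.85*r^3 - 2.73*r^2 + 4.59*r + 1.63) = -4.13*r^3 + 1.69*r^2 + 3.96*r + 2.84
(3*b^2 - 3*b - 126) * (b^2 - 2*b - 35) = 3*b^4 - 9*b^3 - 225*b^2 + 357*b + 4410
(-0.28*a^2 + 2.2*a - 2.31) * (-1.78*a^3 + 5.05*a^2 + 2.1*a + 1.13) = 0.4984*a^5 - 5.33*a^4 + 14.6338*a^3 - 7.3619*a^2 - 2.365*a - 2.6103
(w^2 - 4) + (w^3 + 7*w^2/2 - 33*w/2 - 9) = w^3 + 9*w^2/2 - 33*w/2 - 13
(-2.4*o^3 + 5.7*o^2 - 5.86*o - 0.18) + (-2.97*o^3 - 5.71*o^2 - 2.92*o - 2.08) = -5.37*o^3 - 0.00999999999999979*o^2 - 8.78*o - 2.26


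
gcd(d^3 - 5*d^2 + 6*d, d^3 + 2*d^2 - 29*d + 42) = d^2 - 5*d + 6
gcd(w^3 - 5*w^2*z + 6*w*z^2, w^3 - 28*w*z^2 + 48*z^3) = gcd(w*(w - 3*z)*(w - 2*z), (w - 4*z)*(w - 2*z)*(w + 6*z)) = -w + 2*z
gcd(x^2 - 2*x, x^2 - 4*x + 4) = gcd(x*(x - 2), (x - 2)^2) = x - 2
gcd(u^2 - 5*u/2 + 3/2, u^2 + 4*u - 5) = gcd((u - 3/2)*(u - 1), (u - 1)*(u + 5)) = u - 1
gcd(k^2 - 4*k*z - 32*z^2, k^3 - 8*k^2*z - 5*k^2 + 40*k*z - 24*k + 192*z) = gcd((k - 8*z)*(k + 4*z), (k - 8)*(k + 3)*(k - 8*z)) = -k + 8*z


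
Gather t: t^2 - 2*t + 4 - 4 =t^2 - 2*t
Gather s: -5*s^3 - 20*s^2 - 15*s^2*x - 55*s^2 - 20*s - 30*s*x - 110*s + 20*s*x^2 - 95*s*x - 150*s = -5*s^3 + s^2*(-15*x - 75) + s*(20*x^2 - 125*x - 280)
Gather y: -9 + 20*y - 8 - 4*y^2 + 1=-4*y^2 + 20*y - 16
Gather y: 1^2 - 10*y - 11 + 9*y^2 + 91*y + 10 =9*y^2 + 81*y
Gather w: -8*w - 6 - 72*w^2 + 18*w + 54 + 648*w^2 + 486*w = 576*w^2 + 496*w + 48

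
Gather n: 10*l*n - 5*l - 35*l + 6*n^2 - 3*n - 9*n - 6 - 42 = -40*l + 6*n^2 + n*(10*l - 12) - 48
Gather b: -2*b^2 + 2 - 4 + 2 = -2*b^2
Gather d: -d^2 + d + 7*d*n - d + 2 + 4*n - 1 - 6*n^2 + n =-d^2 + 7*d*n - 6*n^2 + 5*n + 1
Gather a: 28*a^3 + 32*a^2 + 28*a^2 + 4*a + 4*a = 28*a^3 + 60*a^2 + 8*a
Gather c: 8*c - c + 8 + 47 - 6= 7*c + 49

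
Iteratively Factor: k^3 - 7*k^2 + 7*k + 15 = (k - 5)*(k^2 - 2*k - 3) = (k - 5)*(k + 1)*(k - 3)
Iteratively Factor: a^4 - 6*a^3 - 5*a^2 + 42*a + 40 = (a + 1)*(a^3 - 7*a^2 + 2*a + 40) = (a + 1)*(a + 2)*(a^2 - 9*a + 20) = (a - 4)*(a + 1)*(a + 2)*(a - 5)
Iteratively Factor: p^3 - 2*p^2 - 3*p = (p + 1)*(p^2 - 3*p) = (p - 3)*(p + 1)*(p)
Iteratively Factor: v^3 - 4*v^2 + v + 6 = (v + 1)*(v^2 - 5*v + 6) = (v - 3)*(v + 1)*(v - 2)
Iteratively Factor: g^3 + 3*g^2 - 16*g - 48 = (g - 4)*(g^2 + 7*g + 12) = (g - 4)*(g + 3)*(g + 4)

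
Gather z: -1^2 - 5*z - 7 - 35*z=-40*z - 8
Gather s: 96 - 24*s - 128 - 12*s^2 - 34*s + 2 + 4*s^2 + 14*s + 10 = -8*s^2 - 44*s - 20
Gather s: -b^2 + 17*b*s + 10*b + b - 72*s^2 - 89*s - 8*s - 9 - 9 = -b^2 + 11*b - 72*s^2 + s*(17*b - 97) - 18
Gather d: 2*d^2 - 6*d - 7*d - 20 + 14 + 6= 2*d^2 - 13*d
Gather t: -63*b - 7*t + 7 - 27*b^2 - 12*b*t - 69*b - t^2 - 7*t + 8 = -27*b^2 - 132*b - t^2 + t*(-12*b - 14) + 15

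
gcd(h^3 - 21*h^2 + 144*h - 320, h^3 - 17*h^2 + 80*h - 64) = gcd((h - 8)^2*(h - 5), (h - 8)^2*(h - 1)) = h^2 - 16*h + 64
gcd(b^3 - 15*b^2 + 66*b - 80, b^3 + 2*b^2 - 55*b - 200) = b - 8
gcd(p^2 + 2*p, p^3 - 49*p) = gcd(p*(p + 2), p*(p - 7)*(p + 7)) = p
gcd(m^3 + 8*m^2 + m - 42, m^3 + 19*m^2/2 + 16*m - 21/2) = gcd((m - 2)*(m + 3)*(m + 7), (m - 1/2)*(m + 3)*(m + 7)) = m^2 + 10*m + 21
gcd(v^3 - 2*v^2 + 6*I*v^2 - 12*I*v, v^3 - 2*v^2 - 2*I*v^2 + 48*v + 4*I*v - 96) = v^2 + v*(-2 + 6*I) - 12*I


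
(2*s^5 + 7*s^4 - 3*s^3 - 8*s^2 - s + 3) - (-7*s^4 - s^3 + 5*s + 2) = 2*s^5 + 14*s^4 - 2*s^3 - 8*s^2 - 6*s + 1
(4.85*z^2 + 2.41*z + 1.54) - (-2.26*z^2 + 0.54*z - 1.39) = 7.11*z^2 + 1.87*z + 2.93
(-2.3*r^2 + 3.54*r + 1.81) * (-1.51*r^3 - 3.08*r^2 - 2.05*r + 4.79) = 3.473*r^5 + 1.7386*r^4 - 8.9213*r^3 - 23.8488*r^2 + 13.2461*r + 8.6699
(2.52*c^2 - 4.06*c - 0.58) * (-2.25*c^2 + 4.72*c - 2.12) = -5.67*c^4 + 21.0294*c^3 - 23.2006*c^2 + 5.8696*c + 1.2296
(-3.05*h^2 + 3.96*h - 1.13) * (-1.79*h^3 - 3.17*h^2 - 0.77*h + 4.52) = 5.4595*h^5 + 2.5801*h^4 - 8.182*h^3 - 13.2531*h^2 + 18.7693*h - 5.1076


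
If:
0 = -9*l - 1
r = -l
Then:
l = -1/9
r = 1/9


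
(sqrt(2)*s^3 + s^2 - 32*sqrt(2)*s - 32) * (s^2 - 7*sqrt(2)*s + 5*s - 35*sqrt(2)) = sqrt(2)*s^5 - 13*s^4 + 5*sqrt(2)*s^4 - 65*s^3 - 39*sqrt(2)*s^3 - 195*sqrt(2)*s^2 + 416*s^2 + 224*sqrt(2)*s + 2080*s + 1120*sqrt(2)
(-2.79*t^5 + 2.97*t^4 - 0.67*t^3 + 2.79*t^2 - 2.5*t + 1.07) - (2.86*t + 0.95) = -2.79*t^5 + 2.97*t^4 - 0.67*t^3 + 2.79*t^2 - 5.36*t + 0.12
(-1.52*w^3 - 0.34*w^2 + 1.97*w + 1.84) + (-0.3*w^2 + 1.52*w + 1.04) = -1.52*w^3 - 0.64*w^2 + 3.49*w + 2.88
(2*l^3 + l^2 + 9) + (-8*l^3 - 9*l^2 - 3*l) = -6*l^3 - 8*l^2 - 3*l + 9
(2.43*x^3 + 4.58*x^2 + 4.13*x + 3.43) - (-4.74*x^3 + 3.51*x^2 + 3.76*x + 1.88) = 7.17*x^3 + 1.07*x^2 + 0.37*x + 1.55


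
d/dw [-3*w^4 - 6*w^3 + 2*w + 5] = -12*w^3 - 18*w^2 + 2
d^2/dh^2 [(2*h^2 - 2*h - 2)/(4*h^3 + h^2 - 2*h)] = 4*(16*h^6 - 48*h^5 - 84*h^4 - 39*h^3 + 21*h^2 + 6*h - 4)/(h^3*(64*h^6 + 48*h^5 - 84*h^4 - 47*h^3 + 42*h^2 + 12*h - 8))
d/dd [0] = 0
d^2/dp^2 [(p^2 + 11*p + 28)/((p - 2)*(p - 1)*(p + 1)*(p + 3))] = 2*(3*p^8 + 69*p^7 + 376*p^6 + 228*p^5 - 1863*p^4 - 1783*p^3 + 2754*p^2 + 1470*p + 1306)/(p^12 + 3*p^11 - 18*p^10 - 44*p^9 + 138*p^8 + 222*p^7 - 532*p^6 - 432*p^5 + 933*p^4 + 359*p^3 - 738*p^2 - 108*p + 216)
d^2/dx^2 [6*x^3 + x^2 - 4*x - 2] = 36*x + 2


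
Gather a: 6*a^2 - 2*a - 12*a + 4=6*a^2 - 14*a + 4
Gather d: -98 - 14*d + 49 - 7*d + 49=-21*d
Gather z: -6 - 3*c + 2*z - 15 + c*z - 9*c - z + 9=-12*c + z*(c + 1) - 12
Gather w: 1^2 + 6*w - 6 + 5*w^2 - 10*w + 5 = 5*w^2 - 4*w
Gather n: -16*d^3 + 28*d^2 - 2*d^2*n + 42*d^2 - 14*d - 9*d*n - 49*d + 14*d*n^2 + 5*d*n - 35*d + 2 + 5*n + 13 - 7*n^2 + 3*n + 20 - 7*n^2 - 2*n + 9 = -16*d^3 + 70*d^2 - 98*d + n^2*(14*d - 14) + n*(-2*d^2 - 4*d + 6) + 44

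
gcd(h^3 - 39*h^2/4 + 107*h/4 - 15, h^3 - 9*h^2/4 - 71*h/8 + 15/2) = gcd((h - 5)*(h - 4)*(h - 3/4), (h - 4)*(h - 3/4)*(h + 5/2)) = h^2 - 19*h/4 + 3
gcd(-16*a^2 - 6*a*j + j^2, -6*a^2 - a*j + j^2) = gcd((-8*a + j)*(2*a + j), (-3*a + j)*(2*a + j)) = 2*a + j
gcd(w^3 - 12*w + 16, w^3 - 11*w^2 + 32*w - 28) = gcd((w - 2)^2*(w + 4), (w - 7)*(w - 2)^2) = w^2 - 4*w + 4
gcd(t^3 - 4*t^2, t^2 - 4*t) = t^2 - 4*t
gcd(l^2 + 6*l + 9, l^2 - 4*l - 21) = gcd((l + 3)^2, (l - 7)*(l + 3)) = l + 3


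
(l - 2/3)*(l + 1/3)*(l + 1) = l^3 + 2*l^2/3 - 5*l/9 - 2/9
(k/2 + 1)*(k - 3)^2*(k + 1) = k^4/2 - 3*k^3/2 - 7*k^2/2 + 15*k/2 + 9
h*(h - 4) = h^2 - 4*h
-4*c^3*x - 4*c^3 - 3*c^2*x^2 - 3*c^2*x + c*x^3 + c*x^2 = (-4*c + x)*(c + x)*(c*x + c)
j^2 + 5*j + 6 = (j + 2)*(j + 3)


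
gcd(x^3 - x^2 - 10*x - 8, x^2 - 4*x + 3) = 1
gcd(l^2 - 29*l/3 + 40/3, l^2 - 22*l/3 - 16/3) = l - 8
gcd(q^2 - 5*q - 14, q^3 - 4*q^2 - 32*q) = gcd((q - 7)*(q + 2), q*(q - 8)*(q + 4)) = 1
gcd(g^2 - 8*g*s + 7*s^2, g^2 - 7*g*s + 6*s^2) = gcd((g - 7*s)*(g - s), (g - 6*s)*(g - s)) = -g + s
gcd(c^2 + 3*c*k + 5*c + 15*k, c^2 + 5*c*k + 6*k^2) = c + 3*k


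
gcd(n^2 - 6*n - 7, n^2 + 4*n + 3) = n + 1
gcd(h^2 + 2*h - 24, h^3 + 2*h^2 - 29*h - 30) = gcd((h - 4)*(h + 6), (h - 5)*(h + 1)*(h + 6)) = h + 6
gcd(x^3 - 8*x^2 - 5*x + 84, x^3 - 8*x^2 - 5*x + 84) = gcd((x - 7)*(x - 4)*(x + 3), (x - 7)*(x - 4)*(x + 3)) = x^3 - 8*x^2 - 5*x + 84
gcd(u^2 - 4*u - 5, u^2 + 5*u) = 1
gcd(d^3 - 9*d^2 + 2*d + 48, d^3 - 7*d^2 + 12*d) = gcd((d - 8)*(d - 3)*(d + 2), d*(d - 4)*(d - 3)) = d - 3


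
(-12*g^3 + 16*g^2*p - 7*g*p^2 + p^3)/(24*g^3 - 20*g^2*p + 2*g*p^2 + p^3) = (-3*g + p)/(6*g + p)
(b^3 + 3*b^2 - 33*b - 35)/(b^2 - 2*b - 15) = (b^2 + 8*b + 7)/(b + 3)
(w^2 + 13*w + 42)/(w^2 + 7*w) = (w + 6)/w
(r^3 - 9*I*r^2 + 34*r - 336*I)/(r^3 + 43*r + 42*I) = (r - 8*I)/(r + I)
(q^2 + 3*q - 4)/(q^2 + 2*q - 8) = (q - 1)/(q - 2)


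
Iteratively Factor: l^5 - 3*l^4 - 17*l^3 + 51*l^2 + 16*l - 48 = (l + 1)*(l^4 - 4*l^3 - 13*l^2 + 64*l - 48) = (l - 1)*(l + 1)*(l^3 - 3*l^2 - 16*l + 48) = (l - 4)*(l - 1)*(l + 1)*(l^2 + l - 12) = (l - 4)*(l - 1)*(l + 1)*(l + 4)*(l - 3)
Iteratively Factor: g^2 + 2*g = (g)*(g + 2)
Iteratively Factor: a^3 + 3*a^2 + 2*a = (a + 2)*(a^2 + a) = (a + 1)*(a + 2)*(a)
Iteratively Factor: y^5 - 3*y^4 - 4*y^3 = (y + 1)*(y^4 - 4*y^3) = (y - 4)*(y + 1)*(y^3) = y*(y - 4)*(y + 1)*(y^2) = y^2*(y - 4)*(y + 1)*(y)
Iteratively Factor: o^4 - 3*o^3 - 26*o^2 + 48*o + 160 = (o - 4)*(o^3 + o^2 - 22*o - 40) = (o - 4)*(o + 4)*(o^2 - 3*o - 10) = (o - 4)*(o + 2)*(o + 4)*(o - 5)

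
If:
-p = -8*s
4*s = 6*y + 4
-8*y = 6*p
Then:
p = 4/5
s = 1/10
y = -3/5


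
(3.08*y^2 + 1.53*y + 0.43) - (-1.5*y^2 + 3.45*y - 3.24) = 4.58*y^2 - 1.92*y + 3.67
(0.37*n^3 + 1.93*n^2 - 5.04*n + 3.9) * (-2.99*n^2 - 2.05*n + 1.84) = -1.1063*n^5 - 6.5292*n^4 + 11.7939*n^3 + 2.2222*n^2 - 17.2686*n + 7.176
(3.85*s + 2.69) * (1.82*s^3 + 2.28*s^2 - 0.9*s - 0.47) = 7.007*s^4 + 13.6738*s^3 + 2.6682*s^2 - 4.2305*s - 1.2643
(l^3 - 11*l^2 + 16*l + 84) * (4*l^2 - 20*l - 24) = 4*l^5 - 64*l^4 + 260*l^3 + 280*l^2 - 2064*l - 2016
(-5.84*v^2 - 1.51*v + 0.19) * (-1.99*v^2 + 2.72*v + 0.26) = 11.6216*v^4 - 12.8799*v^3 - 6.0037*v^2 + 0.1242*v + 0.0494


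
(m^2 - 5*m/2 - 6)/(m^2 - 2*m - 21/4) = 2*(m - 4)/(2*m - 7)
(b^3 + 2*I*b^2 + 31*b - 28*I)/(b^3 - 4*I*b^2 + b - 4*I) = (b + 7*I)/(b + I)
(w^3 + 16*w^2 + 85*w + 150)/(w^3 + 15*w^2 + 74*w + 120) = (w + 5)/(w + 4)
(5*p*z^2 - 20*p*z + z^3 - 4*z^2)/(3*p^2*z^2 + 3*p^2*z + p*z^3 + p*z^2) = (5*p*z - 20*p + z^2 - 4*z)/(p*(3*p*z + 3*p + z^2 + z))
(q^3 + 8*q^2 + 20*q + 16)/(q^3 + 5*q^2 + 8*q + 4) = (q + 4)/(q + 1)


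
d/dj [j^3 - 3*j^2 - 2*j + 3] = 3*j^2 - 6*j - 2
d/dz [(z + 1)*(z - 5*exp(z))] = z - (z + 1)*(5*exp(z) - 1) - 5*exp(z)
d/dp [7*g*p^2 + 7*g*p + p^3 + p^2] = 14*g*p + 7*g + 3*p^2 + 2*p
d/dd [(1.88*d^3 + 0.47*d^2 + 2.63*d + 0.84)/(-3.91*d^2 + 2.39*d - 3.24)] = (-7.3508*d^4 + 8.9864*d^3 - 6.867*d^2 + 3.5232*d - 10.5288)/(15.2881*d^4 - 18.6898*d^3 + 31.0489*d^2 - 15.4872*d + 10.4976)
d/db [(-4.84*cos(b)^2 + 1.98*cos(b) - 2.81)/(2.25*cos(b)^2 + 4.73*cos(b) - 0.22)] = (27.3482*cos(b)^2 - 14.7746*cos(b) - 12.8557)*sin(b)/(5.0625*cos(b)^4 + 21.285*cos(b)^3 + 21.3829*cos(b)^2 - 2.0812*cos(b) + 0.0484)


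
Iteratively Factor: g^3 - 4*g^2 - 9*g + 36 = (g - 4)*(g^2 - 9) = (g - 4)*(g + 3)*(g - 3)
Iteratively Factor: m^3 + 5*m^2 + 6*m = (m + 3)*(m^2 + 2*m) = m*(m + 3)*(m + 2)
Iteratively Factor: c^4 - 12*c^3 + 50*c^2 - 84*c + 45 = (c - 3)*(c^3 - 9*c^2 + 23*c - 15) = (c - 3)^2*(c^2 - 6*c + 5) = (c - 3)^2*(c - 1)*(c - 5)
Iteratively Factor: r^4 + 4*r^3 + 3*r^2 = (r + 1)*(r^3 + 3*r^2) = (r + 1)*(r + 3)*(r^2) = r*(r + 1)*(r + 3)*(r)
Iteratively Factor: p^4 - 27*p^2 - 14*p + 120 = (p - 5)*(p^3 + 5*p^2 - 2*p - 24) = (p - 5)*(p + 4)*(p^2 + p - 6) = (p - 5)*(p + 3)*(p + 4)*(p - 2)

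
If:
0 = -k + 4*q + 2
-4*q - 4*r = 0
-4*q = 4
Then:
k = -2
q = -1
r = 1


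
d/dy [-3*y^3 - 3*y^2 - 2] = 3*y*(-3*y - 2)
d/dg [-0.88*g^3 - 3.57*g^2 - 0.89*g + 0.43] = -2.64*g^2 - 7.14*g - 0.89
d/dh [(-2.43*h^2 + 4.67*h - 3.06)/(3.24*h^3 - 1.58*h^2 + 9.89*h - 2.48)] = (7.8732*h^4 - 30.2616*h^3 + 13.0891*h^2 + 2.3832*h + 18.6818)/(10.4976*h^6 - 10.2384*h^5 + 66.5836*h^4 - 47.3228*h^3 + 105.6489*h^2 - 49.0544*h + 6.1504)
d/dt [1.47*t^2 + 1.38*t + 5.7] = 2.94*t + 1.38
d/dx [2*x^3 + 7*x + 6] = 6*x^2 + 7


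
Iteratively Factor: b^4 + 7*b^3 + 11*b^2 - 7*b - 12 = (b + 3)*(b^3 + 4*b^2 - b - 4) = (b - 1)*(b + 3)*(b^2 + 5*b + 4) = (b - 1)*(b + 1)*(b + 3)*(b + 4)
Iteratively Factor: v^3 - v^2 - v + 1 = (v + 1)*(v^2 - 2*v + 1) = (v - 1)*(v + 1)*(v - 1)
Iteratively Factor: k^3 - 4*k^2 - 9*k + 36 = (k - 3)*(k^2 - k - 12) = (k - 4)*(k - 3)*(k + 3)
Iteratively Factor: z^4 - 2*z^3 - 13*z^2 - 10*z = (z - 5)*(z^3 + 3*z^2 + 2*z) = (z - 5)*(z + 2)*(z^2 + z) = z*(z - 5)*(z + 2)*(z + 1)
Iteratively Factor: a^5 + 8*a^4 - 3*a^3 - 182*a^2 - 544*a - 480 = (a + 3)*(a^4 + 5*a^3 - 18*a^2 - 128*a - 160) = (a + 3)*(a + 4)*(a^3 + a^2 - 22*a - 40) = (a - 5)*(a + 3)*(a + 4)*(a^2 + 6*a + 8) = (a - 5)*(a + 3)*(a + 4)^2*(a + 2)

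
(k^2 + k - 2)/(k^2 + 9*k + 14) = (k - 1)/(k + 7)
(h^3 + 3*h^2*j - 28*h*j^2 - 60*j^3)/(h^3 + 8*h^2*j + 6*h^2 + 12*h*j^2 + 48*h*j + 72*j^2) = (h - 5*j)/(h + 6)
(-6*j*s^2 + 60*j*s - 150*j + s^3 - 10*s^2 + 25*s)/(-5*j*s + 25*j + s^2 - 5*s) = (-6*j*s + 30*j + s^2 - 5*s)/(-5*j + s)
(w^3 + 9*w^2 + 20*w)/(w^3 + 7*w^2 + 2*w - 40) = w/(w - 2)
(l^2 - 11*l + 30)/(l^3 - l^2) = (l^2 - 11*l + 30)/(l^2*(l - 1))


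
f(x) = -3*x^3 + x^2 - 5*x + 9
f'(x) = -9*x^2 + 2*x - 5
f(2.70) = -56.26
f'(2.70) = -65.21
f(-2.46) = 72.01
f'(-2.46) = -64.38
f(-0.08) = 9.41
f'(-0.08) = -5.22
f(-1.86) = 41.06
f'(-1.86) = -39.86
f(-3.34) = 148.63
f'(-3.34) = -112.08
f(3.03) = -80.42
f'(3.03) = -81.57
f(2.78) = -61.63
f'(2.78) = -69.00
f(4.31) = -234.16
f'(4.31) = -163.56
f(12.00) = -5091.00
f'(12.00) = -1277.00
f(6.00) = -633.00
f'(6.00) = -317.00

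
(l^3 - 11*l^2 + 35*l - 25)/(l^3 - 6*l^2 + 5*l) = (l - 5)/l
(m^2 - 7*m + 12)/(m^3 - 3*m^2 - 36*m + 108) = (m - 4)/(m^2 - 36)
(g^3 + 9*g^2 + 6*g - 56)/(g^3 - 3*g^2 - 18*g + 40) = (g + 7)/(g - 5)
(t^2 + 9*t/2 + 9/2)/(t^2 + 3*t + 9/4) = 2*(t + 3)/(2*t + 3)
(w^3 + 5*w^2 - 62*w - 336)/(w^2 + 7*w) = w - 2 - 48/w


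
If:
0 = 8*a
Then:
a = 0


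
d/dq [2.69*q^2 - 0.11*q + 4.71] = 5.38*q - 0.11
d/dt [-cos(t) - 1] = sin(t)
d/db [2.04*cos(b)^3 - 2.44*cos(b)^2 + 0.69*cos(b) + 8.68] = (-6.12*cos(b)^2 + 4.88*cos(b) - 0.69)*sin(b)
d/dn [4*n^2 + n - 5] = 8*n + 1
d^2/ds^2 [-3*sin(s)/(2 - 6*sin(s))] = 3*(-3*sin(s)^2 - sin(s) + 6)/(2*(3*sin(s) - 1)^3)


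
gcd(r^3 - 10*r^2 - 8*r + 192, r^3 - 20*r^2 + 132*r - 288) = r^2 - 14*r + 48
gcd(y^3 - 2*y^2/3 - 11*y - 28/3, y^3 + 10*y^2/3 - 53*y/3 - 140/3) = y^2 - 5*y/3 - 28/3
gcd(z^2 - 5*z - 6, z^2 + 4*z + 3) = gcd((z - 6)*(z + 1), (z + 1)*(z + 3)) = z + 1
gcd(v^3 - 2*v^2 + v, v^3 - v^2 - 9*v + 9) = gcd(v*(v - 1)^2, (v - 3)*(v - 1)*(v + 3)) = v - 1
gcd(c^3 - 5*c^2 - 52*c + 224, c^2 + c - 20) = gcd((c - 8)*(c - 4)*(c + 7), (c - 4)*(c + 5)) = c - 4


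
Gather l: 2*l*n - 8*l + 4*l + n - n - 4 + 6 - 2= l*(2*n - 4)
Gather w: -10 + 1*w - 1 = w - 11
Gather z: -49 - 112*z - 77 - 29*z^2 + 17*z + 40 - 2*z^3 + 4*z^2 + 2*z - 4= -2*z^3 - 25*z^2 - 93*z - 90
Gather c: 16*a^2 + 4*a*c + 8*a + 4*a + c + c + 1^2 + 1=16*a^2 + 12*a + c*(4*a + 2) + 2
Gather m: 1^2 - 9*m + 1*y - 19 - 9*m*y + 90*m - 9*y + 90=m*(81 - 9*y) - 8*y + 72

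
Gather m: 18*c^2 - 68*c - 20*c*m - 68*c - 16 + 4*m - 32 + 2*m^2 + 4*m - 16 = 18*c^2 - 136*c + 2*m^2 + m*(8 - 20*c) - 64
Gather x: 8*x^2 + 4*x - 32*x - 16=8*x^2 - 28*x - 16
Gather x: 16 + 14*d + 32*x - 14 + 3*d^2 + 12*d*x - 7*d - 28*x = 3*d^2 + 7*d + x*(12*d + 4) + 2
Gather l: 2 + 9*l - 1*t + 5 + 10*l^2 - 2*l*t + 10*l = 10*l^2 + l*(19 - 2*t) - t + 7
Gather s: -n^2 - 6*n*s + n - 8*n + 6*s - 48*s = -n^2 - 7*n + s*(-6*n - 42)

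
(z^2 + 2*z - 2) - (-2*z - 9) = z^2 + 4*z + 7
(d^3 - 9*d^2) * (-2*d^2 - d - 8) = -2*d^5 + 17*d^4 + d^3 + 72*d^2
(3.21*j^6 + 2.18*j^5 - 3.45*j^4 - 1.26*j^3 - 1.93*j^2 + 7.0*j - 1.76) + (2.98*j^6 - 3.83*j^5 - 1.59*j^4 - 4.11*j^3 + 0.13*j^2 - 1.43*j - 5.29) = 6.19*j^6 - 1.65*j^5 - 5.04*j^4 - 5.37*j^3 - 1.8*j^2 + 5.57*j - 7.05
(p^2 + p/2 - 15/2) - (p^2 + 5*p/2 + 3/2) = -2*p - 9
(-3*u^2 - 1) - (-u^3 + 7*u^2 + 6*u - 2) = u^3 - 10*u^2 - 6*u + 1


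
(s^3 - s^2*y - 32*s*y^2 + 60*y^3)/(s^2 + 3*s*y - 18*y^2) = (-s^2 + 7*s*y - 10*y^2)/(-s + 3*y)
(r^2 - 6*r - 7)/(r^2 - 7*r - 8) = (r - 7)/(r - 8)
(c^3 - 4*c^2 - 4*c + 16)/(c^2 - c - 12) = (c^2 - 4)/(c + 3)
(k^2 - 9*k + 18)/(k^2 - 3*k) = (k - 6)/k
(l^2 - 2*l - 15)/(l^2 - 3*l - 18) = (l - 5)/(l - 6)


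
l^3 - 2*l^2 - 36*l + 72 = (l - 6)*(l - 2)*(l + 6)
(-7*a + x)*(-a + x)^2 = -7*a^3 + 15*a^2*x - 9*a*x^2 + x^3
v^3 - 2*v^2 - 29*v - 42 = (v - 7)*(v + 2)*(v + 3)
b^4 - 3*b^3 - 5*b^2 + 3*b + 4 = (b - 4)*(b - 1)*(b + 1)^2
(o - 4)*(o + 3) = o^2 - o - 12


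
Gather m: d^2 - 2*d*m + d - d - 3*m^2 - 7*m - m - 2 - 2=d^2 - 3*m^2 + m*(-2*d - 8) - 4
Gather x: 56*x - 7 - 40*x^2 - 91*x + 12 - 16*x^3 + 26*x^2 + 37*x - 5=-16*x^3 - 14*x^2 + 2*x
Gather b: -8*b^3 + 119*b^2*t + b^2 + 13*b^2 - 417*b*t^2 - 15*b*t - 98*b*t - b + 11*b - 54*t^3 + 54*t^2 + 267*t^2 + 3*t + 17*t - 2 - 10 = -8*b^3 + b^2*(119*t + 14) + b*(-417*t^2 - 113*t + 10) - 54*t^3 + 321*t^2 + 20*t - 12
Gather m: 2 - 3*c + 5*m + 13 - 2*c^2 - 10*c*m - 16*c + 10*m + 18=-2*c^2 - 19*c + m*(15 - 10*c) + 33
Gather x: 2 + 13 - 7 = 8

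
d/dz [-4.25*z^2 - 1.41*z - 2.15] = -8.5*z - 1.41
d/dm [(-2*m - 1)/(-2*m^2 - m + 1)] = (4*m^2 + 2*m - (2*m + 1)*(4*m + 1) - 2)/(2*m^2 + m - 1)^2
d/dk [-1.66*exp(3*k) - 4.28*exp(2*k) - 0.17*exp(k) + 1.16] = (-4.98*exp(2*k) - 8.56*exp(k) - 0.17)*exp(k)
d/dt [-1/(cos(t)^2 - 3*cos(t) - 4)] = (3 - 2*cos(t))*sin(t)/(sin(t)^2 + 3*cos(t) + 3)^2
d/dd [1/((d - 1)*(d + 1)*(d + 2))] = (-(d - 1)*(d + 1) - (d - 1)*(d + 2) - (d + 1)*(d + 2))/((d - 1)^2*(d + 1)^2*(d + 2)^2)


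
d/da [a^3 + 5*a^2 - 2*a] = 3*a^2 + 10*a - 2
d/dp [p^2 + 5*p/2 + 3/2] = 2*p + 5/2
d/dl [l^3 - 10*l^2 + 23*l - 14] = 3*l^2 - 20*l + 23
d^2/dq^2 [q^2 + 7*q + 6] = 2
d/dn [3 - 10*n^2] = -20*n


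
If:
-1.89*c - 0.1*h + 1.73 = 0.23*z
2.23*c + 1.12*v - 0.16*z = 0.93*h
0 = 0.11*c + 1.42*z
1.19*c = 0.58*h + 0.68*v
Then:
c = 0.83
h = 1.84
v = -0.12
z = -0.06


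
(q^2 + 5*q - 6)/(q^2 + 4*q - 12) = (q - 1)/(q - 2)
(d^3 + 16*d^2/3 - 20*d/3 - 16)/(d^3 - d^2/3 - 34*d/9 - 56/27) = 9*(d^2 + 4*d - 12)/(9*d^2 - 15*d - 14)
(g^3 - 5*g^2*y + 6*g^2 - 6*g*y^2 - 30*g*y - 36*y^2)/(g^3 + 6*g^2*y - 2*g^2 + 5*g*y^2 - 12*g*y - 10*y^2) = (g^2 - 6*g*y + 6*g - 36*y)/(g^2 + 5*g*y - 2*g - 10*y)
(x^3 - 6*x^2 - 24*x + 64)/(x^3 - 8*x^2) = 1 + 2/x - 8/x^2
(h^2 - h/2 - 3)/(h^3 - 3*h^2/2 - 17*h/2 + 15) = (2*h + 3)/(2*h^2 + h - 15)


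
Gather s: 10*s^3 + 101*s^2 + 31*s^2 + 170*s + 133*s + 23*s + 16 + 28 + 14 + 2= 10*s^3 + 132*s^2 + 326*s + 60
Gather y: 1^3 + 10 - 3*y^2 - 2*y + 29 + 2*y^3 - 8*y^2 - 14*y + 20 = 2*y^3 - 11*y^2 - 16*y + 60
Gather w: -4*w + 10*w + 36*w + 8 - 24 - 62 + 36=42*w - 42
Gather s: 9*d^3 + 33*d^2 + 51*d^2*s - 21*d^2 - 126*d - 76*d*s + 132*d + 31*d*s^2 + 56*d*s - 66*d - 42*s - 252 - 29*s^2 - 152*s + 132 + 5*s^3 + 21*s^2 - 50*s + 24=9*d^3 + 12*d^2 - 60*d + 5*s^3 + s^2*(31*d - 8) + s*(51*d^2 - 20*d - 244) - 96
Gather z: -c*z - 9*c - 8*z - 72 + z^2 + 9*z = -9*c + z^2 + z*(1 - c) - 72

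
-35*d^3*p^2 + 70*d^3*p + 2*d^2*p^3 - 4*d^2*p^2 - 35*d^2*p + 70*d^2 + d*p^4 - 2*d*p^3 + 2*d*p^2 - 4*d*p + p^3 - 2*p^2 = (-5*d + p)*(7*d + p)*(p - 2)*(d*p + 1)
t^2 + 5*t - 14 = (t - 2)*(t + 7)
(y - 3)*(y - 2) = y^2 - 5*y + 6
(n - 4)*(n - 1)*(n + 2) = n^3 - 3*n^2 - 6*n + 8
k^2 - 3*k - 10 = (k - 5)*(k + 2)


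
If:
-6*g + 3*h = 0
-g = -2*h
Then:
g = 0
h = 0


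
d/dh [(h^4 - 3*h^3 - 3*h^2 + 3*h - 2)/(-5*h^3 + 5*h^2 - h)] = (-5*h^6 + 10*h^5 - 33*h^4 + 36*h^3 - 42*h^2 + 20*h - 2)/(h^2*(25*h^4 - 50*h^3 + 35*h^2 - 10*h + 1))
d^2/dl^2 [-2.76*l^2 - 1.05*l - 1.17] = -5.52000000000000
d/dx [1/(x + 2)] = -1/(x + 2)^2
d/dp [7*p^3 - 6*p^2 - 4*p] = 21*p^2 - 12*p - 4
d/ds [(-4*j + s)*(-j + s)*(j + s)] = -j^2 - 8*j*s + 3*s^2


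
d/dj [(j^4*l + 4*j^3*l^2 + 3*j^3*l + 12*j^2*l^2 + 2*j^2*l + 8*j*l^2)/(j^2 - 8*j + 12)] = l*(2*j^5 + 4*j^4*l - 21*j^4 - 64*j^3*l + 40*j^2*l + 92*j^2 + 288*j*l + 48*j + 96*l)/(j^4 - 16*j^3 + 88*j^2 - 192*j + 144)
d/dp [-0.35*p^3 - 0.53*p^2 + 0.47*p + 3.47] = -1.05*p^2 - 1.06*p + 0.47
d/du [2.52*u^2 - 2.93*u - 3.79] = 5.04*u - 2.93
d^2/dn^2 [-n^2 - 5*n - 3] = -2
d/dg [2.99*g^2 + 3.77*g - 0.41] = 5.98*g + 3.77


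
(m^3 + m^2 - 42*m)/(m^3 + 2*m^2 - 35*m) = (m - 6)/(m - 5)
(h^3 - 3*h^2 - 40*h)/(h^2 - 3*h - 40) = h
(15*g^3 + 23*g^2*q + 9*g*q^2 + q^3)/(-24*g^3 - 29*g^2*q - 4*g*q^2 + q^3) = (5*g + q)/(-8*g + q)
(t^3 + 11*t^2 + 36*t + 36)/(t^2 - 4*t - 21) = (t^2 + 8*t + 12)/(t - 7)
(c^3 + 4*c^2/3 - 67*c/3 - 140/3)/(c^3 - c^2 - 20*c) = (c + 7/3)/c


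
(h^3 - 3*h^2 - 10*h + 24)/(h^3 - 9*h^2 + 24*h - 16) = (h^2 + h - 6)/(h^2 - 5*h + 4)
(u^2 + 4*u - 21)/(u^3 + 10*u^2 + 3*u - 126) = 1/(u + 6)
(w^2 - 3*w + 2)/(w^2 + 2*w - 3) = (w - 2)/(w + 3)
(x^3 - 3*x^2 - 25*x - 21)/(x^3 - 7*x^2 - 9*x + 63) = (x + 1)/(x - 3)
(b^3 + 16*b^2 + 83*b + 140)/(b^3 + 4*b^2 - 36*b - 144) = (b^2 + 12*b + 35)/(b^2 - 36)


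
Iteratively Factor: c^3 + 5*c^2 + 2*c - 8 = (c + 2)*(c^2 + 3*c - 4) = (c - 1)*(c + 2)*(c + 4)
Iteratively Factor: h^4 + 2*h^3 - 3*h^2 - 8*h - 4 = (h + 1)*(h^3 + h^2 - 4*h - 4) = (h + 1)*(h + 2)*(h^2 - h - 2) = (h - 2)*(h + 1)*(h + 2)*(h + 1)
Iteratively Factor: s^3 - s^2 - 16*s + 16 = (s + 4)*(s^2 - 5*s + 4) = (s - 1)*(s + 4)*(s - 4)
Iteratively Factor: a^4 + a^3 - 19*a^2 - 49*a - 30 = (a + 3)*(a^3 - 2*a^2 - 13*a - 10) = (a + 2)*(a + 3)*(a^2 - 4*a - 5) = (a - 5)*(a + 2)*(a + 3)*(a + 1)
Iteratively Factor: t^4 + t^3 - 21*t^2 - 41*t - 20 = (t + 1)*(t^3 - 21*t - 20) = (t + 1)*(t + 4)*(t^2 - 4*t - 5) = (t + 1)^2*(t + 4)*(t - 5)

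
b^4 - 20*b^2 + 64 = (b - 4)*(b - 2)*(b + 2)*(b + 4)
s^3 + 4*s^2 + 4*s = s*(s + 2)^2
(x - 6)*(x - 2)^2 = x^3 - 10*x^2 + 28*x - 24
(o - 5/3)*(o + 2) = o^2 + o/3 - 10/3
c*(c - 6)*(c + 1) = c^3 - 5*c^2 - 6*c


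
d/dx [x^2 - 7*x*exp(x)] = -7*x*exp(x) + 2*x - 7*exp(x)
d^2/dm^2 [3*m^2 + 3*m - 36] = 6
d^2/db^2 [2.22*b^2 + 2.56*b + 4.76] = 4.44000000000000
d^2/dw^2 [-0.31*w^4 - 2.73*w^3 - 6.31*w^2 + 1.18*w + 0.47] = -3.72*w^2 - 16.38*w - 12.62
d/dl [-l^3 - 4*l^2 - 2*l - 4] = -3*l^2 - 8*l - 2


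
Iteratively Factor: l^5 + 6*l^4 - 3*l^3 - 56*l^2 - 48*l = (l + 4)*(l^4 + 2*l^3 - 11*l^2 - 12*l) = (l + 4)^2*(l^3 - 2*l^2 - 3*l) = (l + 1)*(l + 4)^2*(l^2 - 3*l) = (l - 3)*(l + 1)*(l + 4)^2*(l)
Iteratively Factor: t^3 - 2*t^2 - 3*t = (t)*(t^2 - 2*t - 3) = t*(t + 1)*(t - 3)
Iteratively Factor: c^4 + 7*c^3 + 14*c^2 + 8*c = (c + 2)*(c^3 + 5*c^2 + 4*c) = c*(c + 2)*(c^2 + 5*c + 4) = c*(c + 2)*(c + 4)*(c + 1)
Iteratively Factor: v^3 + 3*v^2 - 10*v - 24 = (v + 4)*(v^2 - v - 6) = (v + 2)*(v + 4)*(v - 3)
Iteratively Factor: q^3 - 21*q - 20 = (q + 1)*(q^2 - q - 20) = (q + 1)*(q + 4)*(q - 5)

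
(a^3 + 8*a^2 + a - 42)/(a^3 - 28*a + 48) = (a^2 + 10*a + 21)/(a^2 + 2*a - 24)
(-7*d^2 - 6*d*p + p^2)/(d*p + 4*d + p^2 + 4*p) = (-7*d + p)/(p + 4)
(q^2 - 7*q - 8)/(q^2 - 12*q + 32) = (q + 1)/(q - 4)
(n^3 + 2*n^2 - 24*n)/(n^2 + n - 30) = n*(n - 4)/(n - 5)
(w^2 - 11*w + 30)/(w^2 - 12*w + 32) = (w^2 - 11*w + 30)/(w^2 - 12*w + 32)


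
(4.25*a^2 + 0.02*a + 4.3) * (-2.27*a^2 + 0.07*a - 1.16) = -9.6475*a^4 + 0.2521*a^3 - 14.6896*a^2 + 0.2778*a - 4.988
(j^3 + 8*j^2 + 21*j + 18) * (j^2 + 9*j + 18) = j^5 + 17*j^4 + 111*j^3 + 351*j^2 + 540*j + 324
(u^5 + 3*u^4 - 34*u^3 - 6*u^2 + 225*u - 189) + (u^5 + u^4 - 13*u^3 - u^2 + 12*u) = 2*u^5 + 4*u^4 - 47*u^3 - 7*u^2 + 237*u - 189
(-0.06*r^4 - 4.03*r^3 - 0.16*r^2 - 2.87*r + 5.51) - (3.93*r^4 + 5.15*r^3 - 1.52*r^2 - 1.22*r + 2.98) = -3.99*r^4 - 9.18*r^3 + 1.36*r^2 - 1.65*r + 2.53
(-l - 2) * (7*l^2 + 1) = -7*l^3 - 14*l^2 - l - 2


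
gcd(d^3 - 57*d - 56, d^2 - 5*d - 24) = d - 8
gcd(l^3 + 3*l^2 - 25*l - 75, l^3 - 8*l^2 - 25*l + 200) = l^2 - 25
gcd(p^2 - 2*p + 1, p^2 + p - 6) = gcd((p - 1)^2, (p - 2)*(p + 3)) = 1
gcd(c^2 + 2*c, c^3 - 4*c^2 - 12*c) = c^2 + 2*c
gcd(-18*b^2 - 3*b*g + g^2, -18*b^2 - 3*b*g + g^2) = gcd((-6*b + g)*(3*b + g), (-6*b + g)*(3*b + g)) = 18*b^2 + 3*b*g - g^2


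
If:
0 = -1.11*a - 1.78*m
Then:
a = -1.6036036036036*m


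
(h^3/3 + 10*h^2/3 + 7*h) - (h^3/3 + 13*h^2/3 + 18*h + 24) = -h^2 - 11*h - 24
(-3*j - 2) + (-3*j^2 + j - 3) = -3*j^2 - 2*j - 5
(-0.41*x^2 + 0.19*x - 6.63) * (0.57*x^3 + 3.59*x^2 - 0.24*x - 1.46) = -0.2337*x^5 - 1.3636*x^4 - 2.9986*x^3 - 23.2487*x^2 + 1.3138*x + 9.6798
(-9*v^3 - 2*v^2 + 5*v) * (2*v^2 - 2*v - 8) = -18*v^5 + 14*v^4 + 86*v^3 + 6*v^2 - 40*v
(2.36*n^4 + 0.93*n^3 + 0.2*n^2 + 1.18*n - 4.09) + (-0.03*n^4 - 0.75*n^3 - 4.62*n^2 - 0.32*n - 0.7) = 2.33*n^4 + 0.18*n^3 - 4.42*n^2 + 0.86*n - 4.79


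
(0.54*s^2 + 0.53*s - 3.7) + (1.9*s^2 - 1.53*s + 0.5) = 2.44*s^2 - 1.0*s - 3.2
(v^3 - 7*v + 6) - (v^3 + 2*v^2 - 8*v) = -2*v^2 + v + 6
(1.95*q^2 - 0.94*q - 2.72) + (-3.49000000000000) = 1.95*q^2 - 0.94*q - 6.21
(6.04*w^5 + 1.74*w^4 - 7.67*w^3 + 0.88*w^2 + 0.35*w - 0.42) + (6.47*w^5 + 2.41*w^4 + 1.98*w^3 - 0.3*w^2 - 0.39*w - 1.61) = 12.51*w^5 + 4.15*w^4 - 5.69*w^3 + 0.58*w^2 - 0.04*w - 2.03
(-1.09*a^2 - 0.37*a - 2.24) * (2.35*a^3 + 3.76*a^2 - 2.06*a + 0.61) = -2.5615*a^5 - 4.9679*a^4 - 4.4098*a^3 - 8.3251*a^2 + 4.3887*a - 1.3664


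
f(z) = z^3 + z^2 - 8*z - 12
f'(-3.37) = 19.33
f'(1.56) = 2.42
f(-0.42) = -8.54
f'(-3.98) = 31.56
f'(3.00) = 25.00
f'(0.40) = -6.72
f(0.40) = -14.98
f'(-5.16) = 61.56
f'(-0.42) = -8.31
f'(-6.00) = 88.00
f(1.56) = -18.25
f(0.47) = -15.44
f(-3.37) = -11.96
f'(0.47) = -6.40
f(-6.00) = -144.00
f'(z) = 3*z^2 + 2*z - 8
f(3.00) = 0.00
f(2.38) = -11.89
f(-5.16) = -81.48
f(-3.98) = -27.36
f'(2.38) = 13.75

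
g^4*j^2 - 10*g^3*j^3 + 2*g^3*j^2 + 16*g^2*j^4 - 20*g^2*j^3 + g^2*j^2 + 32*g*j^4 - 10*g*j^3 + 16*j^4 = (g - 8*j)*(g - 2*j)*(g*j + j)^2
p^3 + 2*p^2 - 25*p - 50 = (p - 5)*(p + 2)*(p + 5)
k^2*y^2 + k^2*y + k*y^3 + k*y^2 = y*(k + y)*(k*y + k)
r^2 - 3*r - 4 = (r - 4)*(r + 1)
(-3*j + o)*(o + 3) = -3*j*o - 9*j + o^2 + 3*o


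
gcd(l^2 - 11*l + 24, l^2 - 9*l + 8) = l - 8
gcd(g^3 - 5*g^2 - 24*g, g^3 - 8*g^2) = g^2 - 8*g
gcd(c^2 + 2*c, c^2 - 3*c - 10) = c + 2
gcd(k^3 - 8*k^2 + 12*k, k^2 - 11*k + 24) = 1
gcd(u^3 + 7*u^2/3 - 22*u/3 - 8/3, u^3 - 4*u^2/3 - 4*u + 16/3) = u - 2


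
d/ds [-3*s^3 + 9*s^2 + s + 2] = -9*s^2 + 18*s + 1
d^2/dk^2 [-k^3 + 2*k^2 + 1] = 4 - 6*k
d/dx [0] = 0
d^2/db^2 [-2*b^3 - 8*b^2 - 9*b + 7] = -12*b - 16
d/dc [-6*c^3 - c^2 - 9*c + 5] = -18*c^2 - 2*c - 9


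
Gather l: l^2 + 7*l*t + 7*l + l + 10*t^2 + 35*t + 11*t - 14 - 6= l^2 + l*(7*t + 8) + 10*t^2 + 46*t - 20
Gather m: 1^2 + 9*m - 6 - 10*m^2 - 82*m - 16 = -10*m^2 - 73*m - 21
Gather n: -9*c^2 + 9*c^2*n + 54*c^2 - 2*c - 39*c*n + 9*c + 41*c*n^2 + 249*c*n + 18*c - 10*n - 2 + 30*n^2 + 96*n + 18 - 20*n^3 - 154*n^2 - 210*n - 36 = 45*c^2 + 25*c - 20*n^3 + n^2*(41*c - 124) + n*(9*c^2 + 210*c - 124) - 20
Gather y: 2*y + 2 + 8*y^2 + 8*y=8*y^2 + 10*y + 2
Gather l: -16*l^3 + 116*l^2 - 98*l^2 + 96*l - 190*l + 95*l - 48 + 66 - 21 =-16*l^3 + 18*l^2 + l - 3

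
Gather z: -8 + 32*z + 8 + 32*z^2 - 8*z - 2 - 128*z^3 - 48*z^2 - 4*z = -128*z^3 - 16*z^2 + 20*z - 2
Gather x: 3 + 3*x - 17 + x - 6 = 4*x - 20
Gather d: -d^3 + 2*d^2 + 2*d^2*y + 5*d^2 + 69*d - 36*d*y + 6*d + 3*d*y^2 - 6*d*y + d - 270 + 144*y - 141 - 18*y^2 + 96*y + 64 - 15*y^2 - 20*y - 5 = -d^3 + d^2*(2*y + 7) + d*(3*y^2 - 42*y + 76) - 33*y^2 + 220*y - 352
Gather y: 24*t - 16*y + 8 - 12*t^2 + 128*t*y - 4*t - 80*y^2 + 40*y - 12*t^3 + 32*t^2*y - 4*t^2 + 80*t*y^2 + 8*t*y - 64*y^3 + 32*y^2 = -12*t^3 - 16*t^2 + 20*t - 64*y^3 + y^2*(80*t - 48) + y*(32*t^2 + 136*t + 24) + 8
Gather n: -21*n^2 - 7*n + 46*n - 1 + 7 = -21*n^2 + 39*n + 6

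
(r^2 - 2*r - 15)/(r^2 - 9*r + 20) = (r + 3)/(r - 4)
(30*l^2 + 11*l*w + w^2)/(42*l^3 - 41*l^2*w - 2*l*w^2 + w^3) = (5*l + w)/(7*l^2 - 8*l*w + w^2)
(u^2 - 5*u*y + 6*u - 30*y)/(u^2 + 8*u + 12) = (u - 5*y)/(u + 2)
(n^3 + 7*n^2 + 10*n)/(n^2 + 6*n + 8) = n*(n + 5)/(n + 4)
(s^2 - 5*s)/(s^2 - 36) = s*(s - 5)/(s^2 - 36)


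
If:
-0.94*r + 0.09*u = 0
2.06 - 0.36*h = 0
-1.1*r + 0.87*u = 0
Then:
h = 5.72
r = 0.00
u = 0.00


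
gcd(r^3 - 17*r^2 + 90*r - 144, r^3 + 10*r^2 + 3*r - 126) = r - 3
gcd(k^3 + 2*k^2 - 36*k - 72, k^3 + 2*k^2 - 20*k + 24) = k + 6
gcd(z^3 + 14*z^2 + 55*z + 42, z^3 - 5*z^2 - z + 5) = z + 1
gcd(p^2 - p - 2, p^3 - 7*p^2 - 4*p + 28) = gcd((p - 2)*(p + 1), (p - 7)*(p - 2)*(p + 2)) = p - 2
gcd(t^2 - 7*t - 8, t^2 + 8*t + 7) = t + 1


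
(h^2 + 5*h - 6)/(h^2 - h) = (h + 6)/h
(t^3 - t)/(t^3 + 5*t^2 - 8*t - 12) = t*(t - 1)/(t^2 + 4*t - 12)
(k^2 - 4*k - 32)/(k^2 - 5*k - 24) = (k + 4)/(k + 3)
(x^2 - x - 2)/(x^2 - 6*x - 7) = (x - 2)/(x - 7)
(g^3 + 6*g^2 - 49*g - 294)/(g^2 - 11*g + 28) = (g^2 + 13*g + 42)/(g - 4)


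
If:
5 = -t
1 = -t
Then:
No Solution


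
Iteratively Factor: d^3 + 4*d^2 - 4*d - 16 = (d + 4)*(d^2 - 4) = (d + 2)*(d + 4)*(d - 2)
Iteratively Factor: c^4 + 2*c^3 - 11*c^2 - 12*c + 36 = (c + 3)*(c^3 - c^2 - 8*c + 12) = (c + 3)^2*(c^2 - 4*c + 4) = (c - 2)*(c + 3)^2*(c - 2)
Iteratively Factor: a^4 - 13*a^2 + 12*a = (a - 1)*(a^3 + a^2 - 12*a) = a*(a - 1)*(a^2 + a - 12) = a*(a - 3)*(a - 1)*(a + 4)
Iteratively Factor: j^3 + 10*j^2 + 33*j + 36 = (j + 3)*(j^2 + 7*j + 12) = (j + 3)^2*(j + 4)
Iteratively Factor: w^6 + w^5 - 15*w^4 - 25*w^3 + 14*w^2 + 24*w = (w + 1)*(w^5 - 15*w^3 - 10*w^2 + 24*w) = (w - 4)*(w + 1)*(w^4 + 4*w^3 + w^2 - 6*w) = (w - 4)*(w + 1)*(w + 2)*(w^3 + 2*w^2 - 3*w) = w*(w - 4)*(w + 1)*(w + 2)*(w^2 + 2*w - 3) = w*(w - 4)*(w + 1)*(w + 2)*(w + 3)*(w - 1)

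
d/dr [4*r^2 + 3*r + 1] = 8*r + 3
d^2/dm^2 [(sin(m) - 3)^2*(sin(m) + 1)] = -9*sin(m)^3 + 20*sin(m)^2 + 3*sin(m) - 10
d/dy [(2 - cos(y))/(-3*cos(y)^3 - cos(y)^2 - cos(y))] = (cos(y) - 17*cos(2*y) + 3*cos(3*y) - 21)*sin(y)/(2*(3*cos(y)^2 + cos(y) + 1)^2*cos(y)^2)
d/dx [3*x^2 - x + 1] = 6*x - 1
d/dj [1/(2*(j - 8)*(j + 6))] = (1 - j)/(j^4 - 4*j^3 - 92*j^2 + 192*j + 2304)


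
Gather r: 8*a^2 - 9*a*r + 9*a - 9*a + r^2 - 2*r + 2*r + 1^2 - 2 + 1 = 8*a^2 - 9*a*r + r^2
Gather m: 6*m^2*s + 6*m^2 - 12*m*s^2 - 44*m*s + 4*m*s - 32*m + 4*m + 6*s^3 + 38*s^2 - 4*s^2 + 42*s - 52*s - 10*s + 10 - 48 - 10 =m^2*(6*s + 6) + m*(-12*s^2 - 40*s - 28) + 6*s^3 + 34*s^2 - 20*s - 48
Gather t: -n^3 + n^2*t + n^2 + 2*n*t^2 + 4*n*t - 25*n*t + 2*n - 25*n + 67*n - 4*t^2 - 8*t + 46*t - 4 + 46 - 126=-n^3 + n^2 + 44*n + t^2*(2*n - 4) + t*(n^2 - 21*n + 38) - 84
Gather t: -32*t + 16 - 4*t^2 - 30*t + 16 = -4*t^2 - 62*t + 32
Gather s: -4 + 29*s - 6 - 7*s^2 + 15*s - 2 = -7*s^2 + 44*s - 12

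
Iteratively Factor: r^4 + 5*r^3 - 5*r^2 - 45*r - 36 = (r + 4)*(r^3 + r^2 - 9*r - 9) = (r - 3)*(r + 4)*(r^2 + 4*r + 3) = (r - 3)*(r + 3)*(r + 4)*(r + 1)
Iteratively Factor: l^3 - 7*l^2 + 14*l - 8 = (l - 4)*(l^2 - 3*l + 2) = (l - 4)*(l - 2)*(l - 1)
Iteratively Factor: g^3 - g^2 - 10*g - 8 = (g - 4)*(g^2 + 3*g + 2) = (g - 4)*(g + 2)*(g + 1)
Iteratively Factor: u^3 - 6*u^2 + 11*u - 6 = (u - 1)*(u^2 - 5*u + 6) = (u - 2)*(u - 1)*(u - 3)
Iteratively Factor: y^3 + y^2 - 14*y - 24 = (y + 2)*(y^2 - y - 12) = (y - 4)*(y + 2)*(y + 3)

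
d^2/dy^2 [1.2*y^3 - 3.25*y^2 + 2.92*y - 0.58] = 7.2*y - 6.5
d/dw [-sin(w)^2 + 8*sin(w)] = 2*(4 - sin(w))*cos(w)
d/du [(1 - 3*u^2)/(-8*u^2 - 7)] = 58*u/(8*u^2 + 7)^2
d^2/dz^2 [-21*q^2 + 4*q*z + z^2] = 2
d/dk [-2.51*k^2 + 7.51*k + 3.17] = 7.51 - 5.02*k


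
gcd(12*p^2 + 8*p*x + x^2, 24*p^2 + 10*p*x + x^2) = 6*p + x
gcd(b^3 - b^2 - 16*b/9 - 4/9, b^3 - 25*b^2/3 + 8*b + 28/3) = b^2 - 4*b/3 - 4/3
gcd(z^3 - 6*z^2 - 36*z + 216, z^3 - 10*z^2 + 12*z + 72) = z^2 - 12*z + 36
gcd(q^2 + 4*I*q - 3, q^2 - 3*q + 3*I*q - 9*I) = q + 3*I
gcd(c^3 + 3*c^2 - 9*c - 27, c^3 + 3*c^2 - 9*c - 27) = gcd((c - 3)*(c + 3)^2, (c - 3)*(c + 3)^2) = c^3 + 3*c^2 - 9*c - 27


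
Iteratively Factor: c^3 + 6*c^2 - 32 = (c + 4)*(c^2 + 2*c - 8) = (c - 2)*(c + 4)*(c + 4)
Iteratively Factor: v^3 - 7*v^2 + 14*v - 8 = (v - 4)*(v^2 - 3*v + 2) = (v - 4)*(v - 1)*(v - 2)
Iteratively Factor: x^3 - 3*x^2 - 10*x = (x + 2)*(x^2 - 5*x) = x*(x + 2)*(x - 5)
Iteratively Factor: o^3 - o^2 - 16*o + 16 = (o - 4)*(o^2 + 3*o - 4) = (o - 4)*(o + 4)*(o - 1)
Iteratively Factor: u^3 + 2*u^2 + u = (u + 1)*(u^2 + u) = (u + 1)^2*(u)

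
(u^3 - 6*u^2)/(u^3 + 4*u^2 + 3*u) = u*(u - 6)/(u^2 + 4*u + 3)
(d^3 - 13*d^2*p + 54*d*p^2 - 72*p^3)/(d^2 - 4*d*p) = d - 9*p + 18*p^2/d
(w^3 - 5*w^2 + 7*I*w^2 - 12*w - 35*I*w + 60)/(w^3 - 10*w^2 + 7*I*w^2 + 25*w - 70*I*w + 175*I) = (w^2 + 7*I*w - 12)/(w^2 + w*(-5 + 7*I) - 35*I)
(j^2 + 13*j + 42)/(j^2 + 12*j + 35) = (j + 6)/(j + 5)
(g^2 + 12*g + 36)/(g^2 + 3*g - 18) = (g + 6)/(g - 3)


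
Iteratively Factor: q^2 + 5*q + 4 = (q + 1)*(q + 4)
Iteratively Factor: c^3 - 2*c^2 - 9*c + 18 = (c + 3)*(c^2 - 5*c + 6) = (c - 2)*(c + 3)*(c - 3)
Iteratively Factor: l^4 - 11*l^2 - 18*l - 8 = (l + 1)*(l^3 - l^2 - 10*l - 8) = (l - 4)*(l + 1)*(l^2 + 3*l + 2) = (l - 4)*(l + 1)*(l + 2)*(l + 1)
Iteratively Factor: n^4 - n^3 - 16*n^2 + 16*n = (n + 4)*(n^3 - 5*n^2 + 4*n) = n*(n + 4)*(n^2 - 5*n + 4) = n*(n - 1)*(n + 4)*(n - 4)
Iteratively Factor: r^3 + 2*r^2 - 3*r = (r + 3)*(r^2 - r) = (r - 1)*(r + 3)*(r)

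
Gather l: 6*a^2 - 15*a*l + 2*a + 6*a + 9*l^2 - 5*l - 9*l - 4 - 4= 6*a^2 + 8*a + 9*l^2 + l*(-15*a - 14) - 8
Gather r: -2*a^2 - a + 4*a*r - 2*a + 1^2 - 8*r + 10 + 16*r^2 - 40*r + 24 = -2*a^2 - 3*a + 16*r^2 + r*(4*a - 48) + 35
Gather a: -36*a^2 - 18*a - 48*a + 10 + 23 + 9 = -36*a^2 - 66*a + 42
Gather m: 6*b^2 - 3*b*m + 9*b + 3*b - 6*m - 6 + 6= 6*b^2 + 12*b + m*(-3*b - 6)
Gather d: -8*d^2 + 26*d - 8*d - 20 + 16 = -8*d^2 + 18*d - 4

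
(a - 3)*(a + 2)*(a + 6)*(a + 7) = a^4 + 12*a^3 + 23*a^2 - 120*a - 252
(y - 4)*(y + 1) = y^2 - 3*y - 4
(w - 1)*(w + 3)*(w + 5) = w^3 + 7*w^2 + 7*w - 15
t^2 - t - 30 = (t - 6)*(t + 5)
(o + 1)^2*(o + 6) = o^3 + 8*o^2 + 13*o + 6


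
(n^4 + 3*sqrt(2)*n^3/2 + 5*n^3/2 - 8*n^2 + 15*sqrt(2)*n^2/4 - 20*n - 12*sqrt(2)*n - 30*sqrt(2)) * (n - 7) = n^5 - 9*n^4/2 + 3*sqrt(2)*n^4/2 - 51*n^3/2 - 27*sqrt(2)*n^3/4 - 153*sqrt(2)*n^2/4 + 36*n^2 + 54*sqrt(2)*n + 140*n + 210*sqrt(2)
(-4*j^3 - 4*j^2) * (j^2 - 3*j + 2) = -4*j^5 + 8*j^4 + 4*j^3 - 8*j^2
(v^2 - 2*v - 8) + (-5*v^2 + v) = -4*v^2 - v - 8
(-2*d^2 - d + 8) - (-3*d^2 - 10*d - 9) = d^2 + 9*d + 17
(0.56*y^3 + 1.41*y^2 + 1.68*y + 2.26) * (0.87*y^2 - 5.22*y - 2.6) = 0.4872*y^5 - 1.6965*y^4 - 7.3546*y^3 - 10.4694*y^2 - 16.1652*y - 5.876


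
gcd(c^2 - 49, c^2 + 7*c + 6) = 1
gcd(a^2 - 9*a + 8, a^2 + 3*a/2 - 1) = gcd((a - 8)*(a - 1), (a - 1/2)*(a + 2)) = 1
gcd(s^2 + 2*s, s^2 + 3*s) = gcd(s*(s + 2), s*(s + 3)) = s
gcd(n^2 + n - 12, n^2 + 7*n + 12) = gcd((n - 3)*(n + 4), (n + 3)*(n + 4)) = n + 4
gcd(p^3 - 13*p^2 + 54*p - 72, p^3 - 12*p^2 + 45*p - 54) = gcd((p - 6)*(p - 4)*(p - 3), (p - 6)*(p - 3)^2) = p^2 - 9*p + 18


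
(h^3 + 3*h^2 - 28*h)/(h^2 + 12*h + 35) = h*(h - 4)/(h + 5)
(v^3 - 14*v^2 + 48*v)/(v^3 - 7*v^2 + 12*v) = (v^2 - 14*v + 48)/(v^2 - 7*v + 12)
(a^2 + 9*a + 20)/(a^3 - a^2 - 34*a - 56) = (a + 5)/(a^2 - 5*a - 14)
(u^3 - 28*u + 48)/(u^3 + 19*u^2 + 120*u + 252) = (u^2 - 6*u + 8)/(u^2 + 13*u + 42)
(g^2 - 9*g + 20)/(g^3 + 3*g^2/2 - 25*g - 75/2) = 2*(g - 4)/(2*g^2 + 13*g + 15)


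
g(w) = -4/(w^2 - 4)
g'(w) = 8*w/(w^2 - 4)^2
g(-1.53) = 2.41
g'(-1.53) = -4.45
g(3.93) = -0.35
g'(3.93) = 0.24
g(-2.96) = -0.84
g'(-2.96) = -1.04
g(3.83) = -0.37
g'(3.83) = 0.27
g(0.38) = 1.04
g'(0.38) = 0.20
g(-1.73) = 3.97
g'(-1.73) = -13.65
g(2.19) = -5.02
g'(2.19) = 27.64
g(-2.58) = -1.51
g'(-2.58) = -2.92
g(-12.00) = -0.03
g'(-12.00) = 0.00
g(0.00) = 1.00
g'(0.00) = 0.00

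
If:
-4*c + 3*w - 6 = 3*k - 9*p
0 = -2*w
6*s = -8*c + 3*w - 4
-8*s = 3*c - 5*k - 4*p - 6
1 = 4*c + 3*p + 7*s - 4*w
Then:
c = -335/313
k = -577/939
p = -13/939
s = 238/313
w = 0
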